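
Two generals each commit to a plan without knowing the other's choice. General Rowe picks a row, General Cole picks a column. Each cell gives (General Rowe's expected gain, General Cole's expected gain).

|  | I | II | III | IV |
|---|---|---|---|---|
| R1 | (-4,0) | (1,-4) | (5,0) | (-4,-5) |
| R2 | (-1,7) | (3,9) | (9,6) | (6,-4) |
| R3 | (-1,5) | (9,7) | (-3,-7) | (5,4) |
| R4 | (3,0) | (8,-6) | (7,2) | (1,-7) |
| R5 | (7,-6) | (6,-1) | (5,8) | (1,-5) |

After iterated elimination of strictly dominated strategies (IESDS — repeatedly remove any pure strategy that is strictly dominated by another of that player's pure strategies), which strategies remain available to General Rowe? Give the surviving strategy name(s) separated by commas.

R2, R3, R4, R5

General Rowe's strategy R1 is strictly dominated by R2 (I: -1>-4, II: 3>1, III: 9>5, IV: 6>-4) and is removed.
For General Cole, II strictly dominates IV on the remaining rows (R2: 9>-4, R3: 7>4, R4: -6>-7, R5: -1>-5); eliminate IV.
Among the remaining strategies, none is strictly dominated by another pure strategy of the same player, so the elimination stops.
Surviving strategies — General Rowe: {R2, R3, R4, R5}; General Cole: {I, II, III}.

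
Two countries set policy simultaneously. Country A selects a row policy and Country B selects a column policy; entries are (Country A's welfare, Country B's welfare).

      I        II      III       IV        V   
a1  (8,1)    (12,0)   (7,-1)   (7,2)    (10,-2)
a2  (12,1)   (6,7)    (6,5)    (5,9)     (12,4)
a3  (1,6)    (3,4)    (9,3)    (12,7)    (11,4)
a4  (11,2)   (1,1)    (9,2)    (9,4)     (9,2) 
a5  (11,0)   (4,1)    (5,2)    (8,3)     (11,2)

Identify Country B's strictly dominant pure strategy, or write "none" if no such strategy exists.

IV

IV vs I: a1: 2>1, a2: 9>1, a3: 7>6, a4: 4>2, a5: 3>0.
IV vs II: a1: 2>0, a2: 9>7, a3: 7>4, a4: 4>1, a5: 3>1.
IV vs III: a1: 2>-1, a2: 9>5, a3: 7>3, a4: 4>2, a5: 3>2.
IV vs V: a1: 2>-2, a2: 9>4, a3: 7>4, a4: 4>2, a5: 3>2.
IV strictly beats every other strategy against every opponent action, so it is strictly dominant.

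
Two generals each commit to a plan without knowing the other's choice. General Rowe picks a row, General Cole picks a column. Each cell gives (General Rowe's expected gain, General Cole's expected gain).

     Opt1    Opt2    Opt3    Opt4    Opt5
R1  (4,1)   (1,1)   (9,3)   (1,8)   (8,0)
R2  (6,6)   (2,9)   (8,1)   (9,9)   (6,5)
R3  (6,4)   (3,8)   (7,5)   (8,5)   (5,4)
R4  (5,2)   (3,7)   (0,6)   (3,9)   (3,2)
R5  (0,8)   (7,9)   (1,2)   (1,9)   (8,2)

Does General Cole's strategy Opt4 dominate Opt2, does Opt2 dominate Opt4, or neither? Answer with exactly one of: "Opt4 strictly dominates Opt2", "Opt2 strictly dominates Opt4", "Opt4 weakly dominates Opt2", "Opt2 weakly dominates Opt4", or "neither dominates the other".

neither dominates the other

Opt4's payoffs vs Opt2's, by General Rowe's action — R1: 8>1, R2: 9=9, R3: 5<8, R4: 9>7, R5: 9=9.
Opt4 does better at R1, R4 but worse at R3; neither strategy dominates the other.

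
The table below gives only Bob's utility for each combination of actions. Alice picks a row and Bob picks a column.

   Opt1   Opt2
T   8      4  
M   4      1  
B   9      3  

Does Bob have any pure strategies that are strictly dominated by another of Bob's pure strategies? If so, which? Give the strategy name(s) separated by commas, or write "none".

Opt1: no other strategy beats it everywhere (Opt2 at T (8>4)).
Opt1 strictly dominates Opt2 — T: 8>4, M: 4>1, B: 9>3.

Opt2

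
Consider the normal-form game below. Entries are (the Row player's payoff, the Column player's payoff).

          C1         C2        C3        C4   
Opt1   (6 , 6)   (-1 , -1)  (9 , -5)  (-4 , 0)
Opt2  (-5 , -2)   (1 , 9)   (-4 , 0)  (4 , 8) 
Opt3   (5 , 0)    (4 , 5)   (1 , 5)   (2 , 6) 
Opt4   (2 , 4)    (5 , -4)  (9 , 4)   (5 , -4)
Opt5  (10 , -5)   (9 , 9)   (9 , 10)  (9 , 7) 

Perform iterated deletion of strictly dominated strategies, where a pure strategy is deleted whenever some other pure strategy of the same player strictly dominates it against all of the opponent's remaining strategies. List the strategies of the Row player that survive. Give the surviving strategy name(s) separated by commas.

Opt1, Opt4, Opt5

For the Row player, Opt4 strictly dominates Opt2 on the remaining columns (C1: 2>-5, C2: 5>1, C3: 9>-4, C4: 5>4); eliminate Opt2.
Row Opt3 is eliminated: Opt5 beats it against every remaining column (C1: 10>5, C2: 9>4, C3: 9>1, C4: 9>2).
Among the remaining strategies, none is strictly dominated by another pure strategy of the same player, so the elimination stops.
Surviving strategies — the Row player: {Opt1, Opt4, Opt5}; the Column player: {C1, C2, C3, C4}.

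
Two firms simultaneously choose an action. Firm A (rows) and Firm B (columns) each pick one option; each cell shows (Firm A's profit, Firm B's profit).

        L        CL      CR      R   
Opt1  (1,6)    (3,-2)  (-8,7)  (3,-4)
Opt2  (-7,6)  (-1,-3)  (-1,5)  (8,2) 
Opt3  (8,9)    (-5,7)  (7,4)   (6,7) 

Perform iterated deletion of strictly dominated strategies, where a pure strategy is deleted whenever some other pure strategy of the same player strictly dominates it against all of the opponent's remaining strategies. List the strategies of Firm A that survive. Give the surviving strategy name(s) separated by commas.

Column CL is eliminated: L beats it against every remaining row (Opt1: 6>-2, Opt2: 6>-3, Opt3: 9>7).
Firm A's strategy Opt1 is strictly dominated by Opt3 (L: 8>1, CR: 7>-8, R: 6>3) and is removed.
Column CR is eliminated: L beats it against every remaining row (Opt2: 6>5, Opt3: 9>4).
Firm B's strategy R is strictly dominated by L (Opt2: 6>2, Opt3: 9>7) and is removed.
Row Opt2 is eliminated: Opt3 beats it against every remaining column (L: 8>-7).
Among the remaining strategies, none is strictly dominated by another pure strategy of the same player, so the elimination stops.
Surviving strategies — Firm A: {Opt3}; Firm B: {L}.

Opt3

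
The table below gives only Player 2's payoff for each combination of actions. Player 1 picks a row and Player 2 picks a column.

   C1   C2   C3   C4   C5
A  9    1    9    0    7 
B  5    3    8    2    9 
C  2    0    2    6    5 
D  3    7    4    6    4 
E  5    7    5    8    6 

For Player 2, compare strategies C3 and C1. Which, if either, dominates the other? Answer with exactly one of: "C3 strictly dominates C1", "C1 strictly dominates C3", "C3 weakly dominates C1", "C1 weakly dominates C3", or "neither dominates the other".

C3 weakly dominates C1

Compare C3 to C1 across each choice by Player 1: A: 9=9, B: 8>5, C: 2=2, D: 4>3, E: 5=5.
C3 is at least as good everywhere and strictly better somewhere (tied only at A, C, E), so C3 weakly but not strictly dominates C1.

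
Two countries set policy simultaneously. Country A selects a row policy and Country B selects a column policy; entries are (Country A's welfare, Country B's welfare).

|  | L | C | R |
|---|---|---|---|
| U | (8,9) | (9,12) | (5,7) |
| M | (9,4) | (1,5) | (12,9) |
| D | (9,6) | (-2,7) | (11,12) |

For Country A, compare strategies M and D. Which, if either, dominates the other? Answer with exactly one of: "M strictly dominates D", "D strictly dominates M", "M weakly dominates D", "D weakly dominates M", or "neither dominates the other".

M weakly dominates D

Compare M to D across every action of Country B: L: 9=9, C: 1>-2, R: 12>11.
M is at least as good everywhere and strictly better somewhere (tied only at L), so M weakly but not strictly dominates D.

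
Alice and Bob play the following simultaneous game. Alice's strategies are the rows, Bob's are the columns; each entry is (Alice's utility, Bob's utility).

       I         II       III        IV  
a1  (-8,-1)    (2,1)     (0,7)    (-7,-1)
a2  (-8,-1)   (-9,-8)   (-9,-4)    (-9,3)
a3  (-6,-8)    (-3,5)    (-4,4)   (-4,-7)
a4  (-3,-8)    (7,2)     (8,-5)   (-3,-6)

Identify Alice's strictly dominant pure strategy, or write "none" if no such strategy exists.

a4 vs a1: I: -3>-8, II: 7>2, III: 8>0, IV: -3>-7.
a4 vs a2: I: -3>-8, II: 7>-9, III: 8>-9, IV: -3>-9.
a4 vs a3: I: -3>-6, II: 7>-3, III: 8>-4, IV: -3>-4.
a4 strictly beats every other strategy against every opponent action, so it is strictly dominant.

a4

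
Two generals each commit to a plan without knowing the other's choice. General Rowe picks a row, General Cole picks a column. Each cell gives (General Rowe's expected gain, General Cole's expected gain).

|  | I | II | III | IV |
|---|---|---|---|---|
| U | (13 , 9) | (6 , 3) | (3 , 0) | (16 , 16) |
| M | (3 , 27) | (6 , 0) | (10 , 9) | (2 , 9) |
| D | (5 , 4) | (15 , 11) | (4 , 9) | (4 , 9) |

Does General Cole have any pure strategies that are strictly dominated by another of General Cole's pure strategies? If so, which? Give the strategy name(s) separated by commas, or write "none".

none

I is not dominated — it holds its own against II at U (9>3); III at U (9>0); IV at M (27>9).
II is not dominated — it holds its own against I at D (11>4); III at U (3>0); IV at D (11>9).
III is not dominated — it holds its own against I at D (9>4); II at M (9>0); IV at M (9=9).
Nothing dominates IV: I at U (16>9); II at U (16>3); III at U (16>0).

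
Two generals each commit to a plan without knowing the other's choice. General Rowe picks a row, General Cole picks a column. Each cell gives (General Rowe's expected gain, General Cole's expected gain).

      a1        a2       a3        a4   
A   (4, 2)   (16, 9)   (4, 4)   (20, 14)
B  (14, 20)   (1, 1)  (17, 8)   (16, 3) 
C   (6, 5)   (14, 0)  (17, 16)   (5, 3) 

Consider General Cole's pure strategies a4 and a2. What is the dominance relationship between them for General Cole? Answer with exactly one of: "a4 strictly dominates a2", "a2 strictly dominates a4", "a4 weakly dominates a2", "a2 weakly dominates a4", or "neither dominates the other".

Compare a4 to a2 across every action of General Rowe: A: 14>9, B: 3>1, C: 3>0.
a4 gives a strictly higher payoff against every action of General Rowe, so a4 strictly dominates a2.

a4 strictly dominates a2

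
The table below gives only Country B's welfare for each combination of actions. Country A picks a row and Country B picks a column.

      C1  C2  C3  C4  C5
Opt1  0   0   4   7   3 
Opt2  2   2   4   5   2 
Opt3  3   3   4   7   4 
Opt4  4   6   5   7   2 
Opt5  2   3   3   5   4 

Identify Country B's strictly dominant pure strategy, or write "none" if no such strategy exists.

C4

C4 vs C1: Opt1: 7>0, Opt2: 5>2, Opt3: 7>3, Opt4: 7>4, Opt5: 5>2.
C4 vs C2: Opt1: 7>0, Opt2: 5>2, Opt3: 7>3, Opt4: 7>6, Opt5: 5>3.
C4 vs C3: Opt1: 7>4, Opt2: 5>4, Opt3: 7>4, Opt4: 7>5, Opt5: 5>3.
C4 vs C5: Opt1: 7>3, Opt2: 5>2, Opt3: 7>4, Opt4: 7>2, Opt5: 5>4.
C4 strictly beats every other strategy against every opponent action, so it is strictly dominant.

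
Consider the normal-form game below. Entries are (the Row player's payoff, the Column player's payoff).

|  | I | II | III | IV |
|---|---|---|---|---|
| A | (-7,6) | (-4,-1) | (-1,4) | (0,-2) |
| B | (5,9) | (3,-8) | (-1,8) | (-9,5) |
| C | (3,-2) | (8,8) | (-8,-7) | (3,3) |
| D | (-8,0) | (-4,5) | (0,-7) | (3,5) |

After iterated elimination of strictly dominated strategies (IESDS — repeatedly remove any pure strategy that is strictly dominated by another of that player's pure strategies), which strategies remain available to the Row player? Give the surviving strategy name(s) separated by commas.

The Column player's strategy III is strictly dominated by I (A: 6>4, B: 9>8, C: -2>-7, D: 0>-7) and is removed.
Row A is eliminated: C beats it against every remaining column (I: 3>-7, II: 8>-4, IV: 3>0).
Among the remaining strategies, none is strictly dominated by another pure strategy of the same player, so the elimination stops.
Surviving strategies — the Row player: {B, C, D}; the Column player: {I, II, IV}.

B, C, D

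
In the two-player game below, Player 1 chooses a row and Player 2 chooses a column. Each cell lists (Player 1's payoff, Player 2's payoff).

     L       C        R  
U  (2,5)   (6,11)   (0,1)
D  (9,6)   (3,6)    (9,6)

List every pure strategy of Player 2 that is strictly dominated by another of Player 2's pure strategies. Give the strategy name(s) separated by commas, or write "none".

L: no other strategy beats it everywhere (C at D (6=6); R at U (5>1)).
C: no other strategy beats it everywhere (L at U (11>5); R at U (11>1)).
R is not dominated — it holds its own against L at D (6=6); C at D (6=6).

none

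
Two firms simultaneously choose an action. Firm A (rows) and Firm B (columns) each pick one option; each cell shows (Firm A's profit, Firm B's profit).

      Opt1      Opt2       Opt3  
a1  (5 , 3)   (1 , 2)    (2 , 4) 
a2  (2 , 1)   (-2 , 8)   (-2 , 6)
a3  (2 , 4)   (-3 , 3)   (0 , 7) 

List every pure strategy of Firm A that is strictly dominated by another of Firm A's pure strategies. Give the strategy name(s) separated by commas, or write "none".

a2, a3

Nothing dominates a1: a2 at Opt1 (5>2); a3 at Opt1 (5>2).
a1 strictly dominates a2 — Opt1: 5>2, Opt2: 1>-2, Opt3: 2>-2.
a3 is strictly dominated by a1 (Opt1: 5>2, Opt2: 1>-3, Opt3: 2>0).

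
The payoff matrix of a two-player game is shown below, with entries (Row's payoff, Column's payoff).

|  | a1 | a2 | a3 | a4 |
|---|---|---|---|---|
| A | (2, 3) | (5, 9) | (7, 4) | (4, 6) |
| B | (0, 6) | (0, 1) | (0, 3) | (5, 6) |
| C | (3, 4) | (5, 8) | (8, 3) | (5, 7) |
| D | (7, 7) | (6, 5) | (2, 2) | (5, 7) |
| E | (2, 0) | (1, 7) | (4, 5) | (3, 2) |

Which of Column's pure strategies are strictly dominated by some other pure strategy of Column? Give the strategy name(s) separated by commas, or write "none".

none

a1: no other strategy beats it everywhere (a2 at B (6>1); a3 at B (6>3); a4 at B (6=6)).
Nothing dominates a2: a1 at A (9>3); a3 at A (9>4); a4 at A (9>6).
Nothing dominates a3: a1 at A (4>3); a2 at B (3>1); a4 at E (5>2).
a4 is not dominated — it holds its own against a1 at A (6>3); a2 at B (6>1); a3 at A (6>4).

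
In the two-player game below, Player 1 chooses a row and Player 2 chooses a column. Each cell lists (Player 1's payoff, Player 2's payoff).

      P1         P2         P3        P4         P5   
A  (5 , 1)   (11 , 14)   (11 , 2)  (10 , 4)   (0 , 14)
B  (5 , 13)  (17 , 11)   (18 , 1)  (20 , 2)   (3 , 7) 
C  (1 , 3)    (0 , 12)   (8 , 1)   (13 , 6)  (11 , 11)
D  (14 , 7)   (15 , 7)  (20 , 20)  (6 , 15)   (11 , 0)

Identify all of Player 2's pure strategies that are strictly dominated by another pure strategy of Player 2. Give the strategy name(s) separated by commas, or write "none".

none

P1: no other strategy beats it everywhere (P2 at B (13>11); P3 at B (13>1); P4 at B (13>2); P5 at B (13>7)).
P2 is not dominated — it holds its own against P1 at A (14>1); P3 at A (14>2); P4 at A (14>4); P5 at A (14=14).
P3: no other strategy beats it everywhere (P1 at A (2>1); P2 at D (20>7); P4 at D (20>15); P5 at D (20>0)).
P4: no other strategy beats it everywhere (P1 at A (4>1); P2 at D (15>7); P3 at A (4>2); P5 at D (15>0)).
Nothing dominates P5: P1 at A (14>1); P2 at A (14=14); P3 at A (14>2); P4 at A (14>4).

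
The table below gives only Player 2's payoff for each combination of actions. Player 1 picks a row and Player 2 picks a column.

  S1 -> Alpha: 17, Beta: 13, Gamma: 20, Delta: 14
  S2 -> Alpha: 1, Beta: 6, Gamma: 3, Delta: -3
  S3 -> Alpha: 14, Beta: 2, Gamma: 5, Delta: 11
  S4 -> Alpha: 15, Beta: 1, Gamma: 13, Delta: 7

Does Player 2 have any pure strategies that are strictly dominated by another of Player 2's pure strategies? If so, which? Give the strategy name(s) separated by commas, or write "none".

Alpha is not dominated — it holds its own against Beta at S1 (17>13); Gamma at S3 (14>5); Delta at S1 (17>14).
Beta is not dominated — it holds its own against Alpha at S2 (6>1); Gamma at S2 (6>3); Delta at S2 (6>-3).
Gamma: no other strategy beats it everywhere (Alpha at S1 (20>17); Beta at S1 (20>13); Delta at S1 (20>14)).
Delta is strictly dominated by Alpha (S1: 17>14, S2: 1>-3, S3: 14>11, S4: 15>7).

Delta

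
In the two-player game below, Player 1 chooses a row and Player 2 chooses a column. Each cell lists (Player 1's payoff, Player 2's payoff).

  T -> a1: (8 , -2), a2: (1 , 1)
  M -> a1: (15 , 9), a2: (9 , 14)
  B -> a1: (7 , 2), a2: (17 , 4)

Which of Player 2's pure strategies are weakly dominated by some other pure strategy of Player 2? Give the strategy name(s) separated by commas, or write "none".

a1 is weakly dominated by a2 (T: 1>-2, M: 14>9, B: 4>2).
a2: no other strategy beats it everywhere (a1 at T (1>-2)).

a1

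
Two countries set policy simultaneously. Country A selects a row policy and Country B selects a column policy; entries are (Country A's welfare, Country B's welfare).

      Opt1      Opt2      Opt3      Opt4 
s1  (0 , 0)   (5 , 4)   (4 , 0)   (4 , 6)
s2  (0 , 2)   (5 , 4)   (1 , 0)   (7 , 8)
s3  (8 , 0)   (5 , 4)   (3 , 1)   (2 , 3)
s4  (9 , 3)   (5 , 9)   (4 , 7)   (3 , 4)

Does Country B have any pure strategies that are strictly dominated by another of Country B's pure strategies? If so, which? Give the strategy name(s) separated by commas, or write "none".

Opt1: dominated, since Opt2 does at least as well everywhere (s1: 4>0, s2: 4>2, s3: 4>0, s4: 9>3).
Opt2: no other strategy beats it everywhere (Opt1 at s1 (4>0); Opt3 at s1 (4>0); Opt4 at s3 (4>3)).
Opt3 is strictly dominated by Opt2 (s1: 4>0, s2: 4>0, s3: 4>1, s4: 9>7).
Nothing dominates Opt4: Opt1 at s1 (6>0); Opt2 at s1 (6>4); Opt3 at s1 (6>0).

Opt1, Opt3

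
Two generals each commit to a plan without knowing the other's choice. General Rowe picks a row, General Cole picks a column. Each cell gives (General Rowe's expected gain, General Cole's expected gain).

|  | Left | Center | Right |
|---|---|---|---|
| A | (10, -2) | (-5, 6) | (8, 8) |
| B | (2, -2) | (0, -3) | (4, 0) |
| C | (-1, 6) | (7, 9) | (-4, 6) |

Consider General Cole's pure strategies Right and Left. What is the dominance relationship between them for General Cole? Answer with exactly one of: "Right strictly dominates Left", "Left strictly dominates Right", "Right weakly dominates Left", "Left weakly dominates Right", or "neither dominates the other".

Right weakly dominates Left

Compare Right to Left across every action of General Rowe: A: 8>-2, B: 0>-2, C: 6=6.
Right is at least as good everywhere and strictly better somewhere (tied only at C), so Right weakly but not strictly dominates Left.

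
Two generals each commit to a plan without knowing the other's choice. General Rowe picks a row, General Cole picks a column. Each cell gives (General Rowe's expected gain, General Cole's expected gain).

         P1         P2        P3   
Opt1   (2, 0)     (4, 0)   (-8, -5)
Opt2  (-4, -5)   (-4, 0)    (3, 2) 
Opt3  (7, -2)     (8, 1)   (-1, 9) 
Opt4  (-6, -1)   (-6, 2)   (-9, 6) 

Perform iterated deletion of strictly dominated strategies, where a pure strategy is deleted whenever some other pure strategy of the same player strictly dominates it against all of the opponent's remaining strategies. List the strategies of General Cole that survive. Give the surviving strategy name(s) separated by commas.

General Rowe's strategy Opt1 is strictly dominated by Opt3 (P1: 7>2, P2: 8>4, P3: -1>-8) and is removed.
General Rowe's strategy Opt4 is strictly dominated by Opt2 (P1: -4>-6, P2: -4>-6, P3: 3>-9) and is removed.
For General Cole, P2 strictly dominates P1 on the remaining rows (Opt2: 0>-5, Opt3: 1>-2); eliminate P1.
General Cole's strategy P2 is strictly dominated by P3 (Opt2: 2>0, Opt3: 9>1) and is removed.
For General Rowe, Opt2 strictly dominates Opt3 on the remaining columns (P3: 3>-1); eliminate Opt3.
Among the remaining strategies, none is strictly dominated by another pure strategy of the same player, so the elimination stops.
Surviving strategies — General Rowe: {Opt2}; General Cole: {P3}.

P3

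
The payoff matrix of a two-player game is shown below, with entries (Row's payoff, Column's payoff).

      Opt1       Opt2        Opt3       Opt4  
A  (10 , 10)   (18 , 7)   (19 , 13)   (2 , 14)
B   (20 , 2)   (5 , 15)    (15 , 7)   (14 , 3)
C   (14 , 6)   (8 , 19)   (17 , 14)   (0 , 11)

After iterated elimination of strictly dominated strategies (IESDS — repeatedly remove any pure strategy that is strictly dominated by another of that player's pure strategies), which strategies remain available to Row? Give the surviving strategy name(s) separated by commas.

Column Opt1 is eliminated: Opt3 beats it against every remaining row (A: 13>10, B: 7>2, C: 14>6).
Row C is eliminated: A beats it against every remaining column (Opt2: 18>8, Opt3: 19>17, Opt4: 2>0).
Among the remaining strategies, none is strictly dominated by another pure strategy of the same player, so the elimination stops.
Surviving strategies — Row: {A, B}; Column: {Opt2, Opt3, Opt4}.

A, B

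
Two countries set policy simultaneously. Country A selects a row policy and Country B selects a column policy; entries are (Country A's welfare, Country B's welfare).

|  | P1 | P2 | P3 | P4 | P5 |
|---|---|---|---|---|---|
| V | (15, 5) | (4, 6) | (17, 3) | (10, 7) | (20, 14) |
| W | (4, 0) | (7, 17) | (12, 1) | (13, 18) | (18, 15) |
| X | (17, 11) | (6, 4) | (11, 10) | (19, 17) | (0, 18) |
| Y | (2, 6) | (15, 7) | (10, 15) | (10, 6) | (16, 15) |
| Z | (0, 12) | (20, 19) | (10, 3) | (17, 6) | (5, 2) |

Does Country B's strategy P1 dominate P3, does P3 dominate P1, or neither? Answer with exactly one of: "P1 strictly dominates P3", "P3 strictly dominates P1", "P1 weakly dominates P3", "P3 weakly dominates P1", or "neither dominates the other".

neither dominates the other

P1's payoffs vs P3's, by Country A's action — V: 5>3, W: 0<1, X: 11>10, Y: 6<15, Z: 12>3.
P1 does better at V, X, Z but worse at W, Y; neither strategy dominates the other.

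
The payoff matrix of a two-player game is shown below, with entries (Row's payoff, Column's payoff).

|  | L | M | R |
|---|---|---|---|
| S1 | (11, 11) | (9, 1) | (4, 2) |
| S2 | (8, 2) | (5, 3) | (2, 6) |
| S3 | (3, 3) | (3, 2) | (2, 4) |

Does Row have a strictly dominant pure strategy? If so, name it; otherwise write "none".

S1

S1 vs S2: L: 11>8, M: 9>5, R: 4>2.
S1 vs S3: L: 11>3, M: 9>3, R: 4>2.
S1 strictly beats every other strategy against every opponent action, so it is strictly dominant.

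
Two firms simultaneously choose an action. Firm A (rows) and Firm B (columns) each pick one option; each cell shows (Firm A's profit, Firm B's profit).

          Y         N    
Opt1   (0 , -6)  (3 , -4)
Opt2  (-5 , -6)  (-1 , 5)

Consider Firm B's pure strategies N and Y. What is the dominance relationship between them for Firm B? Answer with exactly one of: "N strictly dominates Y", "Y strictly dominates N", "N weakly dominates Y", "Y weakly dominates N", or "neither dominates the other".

N's payoffs vs Y's, by Firm A's action — Opt1: -4>-6, Opt2: 5>-6.
N gives a strictly higher payoff against each opponent action, so N strictly dominates Y.

N strictly dominates Y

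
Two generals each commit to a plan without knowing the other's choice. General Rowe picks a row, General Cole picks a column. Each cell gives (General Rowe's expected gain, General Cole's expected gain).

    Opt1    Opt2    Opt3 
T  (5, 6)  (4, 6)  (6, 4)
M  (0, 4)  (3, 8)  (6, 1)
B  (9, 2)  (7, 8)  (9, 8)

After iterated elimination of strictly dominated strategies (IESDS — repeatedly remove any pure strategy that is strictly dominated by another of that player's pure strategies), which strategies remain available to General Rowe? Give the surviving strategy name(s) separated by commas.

B

Row T is eliminated: B beats it against every remaining column (Opt1: 9>5, Opt2: 7>4, Opt3: 9>6).
General Rowe's strategy M is strictly dominated by B (Opt1: 9>0, Opt2: 7>3, Opt3: 9>6) and is removed.
Column Opt1 is eliminated: Opt2 beats it against every remaining row (B: 8>2).
Among the remaining strategies, none is strictly dominated by another pure strategy of the same player, so the elimination stops.
Surviving strategies — General Rowe: {B}; General Cole: {Opt2, Opt3}.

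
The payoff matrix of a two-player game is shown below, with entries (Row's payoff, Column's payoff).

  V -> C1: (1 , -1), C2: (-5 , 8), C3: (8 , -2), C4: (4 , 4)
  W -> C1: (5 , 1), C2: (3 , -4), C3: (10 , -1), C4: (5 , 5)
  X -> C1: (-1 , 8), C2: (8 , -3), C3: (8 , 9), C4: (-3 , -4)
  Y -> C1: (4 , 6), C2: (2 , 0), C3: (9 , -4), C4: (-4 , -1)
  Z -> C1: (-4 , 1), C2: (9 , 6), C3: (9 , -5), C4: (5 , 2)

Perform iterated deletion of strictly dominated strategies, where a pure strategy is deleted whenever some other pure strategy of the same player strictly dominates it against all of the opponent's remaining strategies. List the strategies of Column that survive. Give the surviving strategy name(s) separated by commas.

C1, C2, C3, C4

Row V is eliminated: W beats it against every remaining column (C1: 5>1, C2: 3>-5, C3: 10>8, C4: 5>4).
Row's strategy Y is strictly dominated by W (C1: 5>4, C2: 3>2, C3: 10>9, C4: 5>-4) and is removed.
Among the remaining strategies, none is strictly dominated by another pure strategy of the same player, so the elimination stops.
Surviving strategies — Row: {W, X, Z}; Column: {C1, C2, C3, C4}.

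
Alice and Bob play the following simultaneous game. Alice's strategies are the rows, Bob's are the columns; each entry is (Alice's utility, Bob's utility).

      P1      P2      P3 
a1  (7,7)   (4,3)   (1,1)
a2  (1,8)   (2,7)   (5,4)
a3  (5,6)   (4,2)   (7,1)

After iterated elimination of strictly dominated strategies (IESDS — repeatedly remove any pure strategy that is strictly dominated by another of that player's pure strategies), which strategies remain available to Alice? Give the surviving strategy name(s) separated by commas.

a1

Alice's strategy a2 is strictly dominated by a3 (P1: 5>1, P2: 4>2, P3: 7>5) and is removed.
Bob's strategy P2 is strictly dominated by P1 (a1: 7>3, a3: 6>2) and is removed.
Bob's strategy P3 is strictly dominated by P1 (a1: 7>1, a3: 6>1) and is removed.
For Alice, a1 strictly dominates a3 on the remaining columns (P1: 7>5); eliminate a3.
Among the remaining strategies, none is strictly dominated by another pure strategy of the same player, so the elimination stops.
Surviving strategies — Alice: {a1}; Bob: {P1}.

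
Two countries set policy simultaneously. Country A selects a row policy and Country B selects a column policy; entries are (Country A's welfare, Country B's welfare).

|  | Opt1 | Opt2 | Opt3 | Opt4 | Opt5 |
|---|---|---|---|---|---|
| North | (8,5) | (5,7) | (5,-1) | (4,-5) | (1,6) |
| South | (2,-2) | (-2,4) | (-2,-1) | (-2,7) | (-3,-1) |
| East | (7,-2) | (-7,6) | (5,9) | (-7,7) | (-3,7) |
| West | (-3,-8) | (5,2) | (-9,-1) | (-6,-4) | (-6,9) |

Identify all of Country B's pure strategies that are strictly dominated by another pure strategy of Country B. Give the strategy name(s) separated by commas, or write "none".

Opt1: dominated, since Opt2 does at least as well everywhere (North: 7>5, South: 4>-2, East: 6>-2, West: 2>-8).
Nothing dominates Opt2: Opt1 at North (7>5); Opt3 at North (7>-1); Opt4 at North (7>-5); Opt5 at North (7>6).
Opt3: no other strategy beats it everywhere (Opt1 at South (-1>-2); Opt2 at East (9>6); Opt4 at North (-1>-5); Opt5 at South (-1=-1)).
Opt4 is not dominated — it holds its own against Opt1 at South (7>-2); Opt2 at South (7>4); Opt3 at South (7>-1); Opt5 at South (7>-1).
Nothing dominates Opt5: Opt1 at North (6>5); Opt2 at East (7>6); Opt3 at North (6>-1); Opt4 at North (6>-5).

Opt1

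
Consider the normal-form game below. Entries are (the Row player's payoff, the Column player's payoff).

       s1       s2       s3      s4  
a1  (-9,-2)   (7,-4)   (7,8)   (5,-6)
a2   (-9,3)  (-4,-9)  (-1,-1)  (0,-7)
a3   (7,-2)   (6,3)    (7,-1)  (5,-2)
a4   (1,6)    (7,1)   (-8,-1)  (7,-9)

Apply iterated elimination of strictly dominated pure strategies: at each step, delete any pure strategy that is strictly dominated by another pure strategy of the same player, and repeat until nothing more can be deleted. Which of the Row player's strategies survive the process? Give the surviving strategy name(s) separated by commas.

a1, a3, a4

For the Row player, a3 strictly dominates a2 on the remaining columns (s1: 7>-9, s2: 6>-4, s3: 7>-1, s4: 5>0); eliminate a2.
For the Column player, s2 strictly dominates s4 on the remaining rows (a1: -4>-6, a3: 3>-2, a4: 1>-9); eliminate s4.
Among the remaining strategies, none is strictly dominated by another pure strategy of the same player, so the elimination stops.
Surviving strategies — the Row player: {a1, a3, a4}; the Column player: {s1, s2, s3}.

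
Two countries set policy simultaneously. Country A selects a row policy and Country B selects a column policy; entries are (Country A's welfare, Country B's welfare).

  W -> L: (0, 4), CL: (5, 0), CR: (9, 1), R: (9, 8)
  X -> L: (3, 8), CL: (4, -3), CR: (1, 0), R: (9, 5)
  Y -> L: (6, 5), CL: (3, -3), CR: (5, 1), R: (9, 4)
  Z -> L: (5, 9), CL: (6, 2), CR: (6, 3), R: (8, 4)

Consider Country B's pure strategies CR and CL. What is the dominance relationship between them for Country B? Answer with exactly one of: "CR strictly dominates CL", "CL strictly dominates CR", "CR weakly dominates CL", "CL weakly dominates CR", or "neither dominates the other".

CR's payoffs vs CL's, by Country A's action — W: 1>0, X: 0>-3, Y: 1>-3, Z: 3>2.
CR gives a strictly higher payoff against each opponent action, so CR strictly dominates CL.

CR strictly dominates CL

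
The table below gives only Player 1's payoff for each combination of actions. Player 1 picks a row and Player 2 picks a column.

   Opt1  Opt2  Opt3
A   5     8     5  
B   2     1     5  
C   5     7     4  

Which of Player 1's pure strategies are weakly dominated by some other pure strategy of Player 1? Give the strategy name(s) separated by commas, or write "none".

A is not dominated — it holds its own against B at Opt1 (5>2); C at Opt2 (8>7).
A weakly dominates B — Opt1: 5>2, Opt2: 8>1, Opt3: 5=5.
C: dominated, since A does at least as well everywhere (Opt1: 5=5, Opt2: 8>7, Opt3: 5>4).

B, C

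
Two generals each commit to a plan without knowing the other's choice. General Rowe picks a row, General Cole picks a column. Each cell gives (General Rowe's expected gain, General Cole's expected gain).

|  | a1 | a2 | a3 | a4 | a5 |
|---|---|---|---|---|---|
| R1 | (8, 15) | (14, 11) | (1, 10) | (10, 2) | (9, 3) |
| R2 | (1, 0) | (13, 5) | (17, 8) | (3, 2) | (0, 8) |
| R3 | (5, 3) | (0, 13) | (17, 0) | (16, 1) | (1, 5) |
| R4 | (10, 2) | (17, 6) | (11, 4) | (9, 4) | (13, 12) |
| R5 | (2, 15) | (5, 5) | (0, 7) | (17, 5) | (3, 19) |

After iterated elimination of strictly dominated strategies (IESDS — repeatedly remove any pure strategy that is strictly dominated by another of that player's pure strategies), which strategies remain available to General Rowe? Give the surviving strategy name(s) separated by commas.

General Cole's strategy a4 is strictly dominated by a5 (R1: 3>2, R2: 8>2, R3: 5>1, R4: 12>4, R5: 19>5) and is removed.
General Rowe's strategy R1 is strictly dominated by R4 (a1: 10>8, a2: 17>14, a3: 11>1, a5: 13>9) and is removed.
For General Rowe, R4 strictly dominates R5 on the remaining columns (a1: 10>2, a2: 17>5, a3: 11>0, a5: 13>3); eliminate R5.
Column a1 is eliminated: a2 beats it against every remaining row (R2: 5>0, R3: 13>3, R4: 6>2).
Among the remaining strategies, none is strictly dominated by another pure strategy of the same player, so the elimination stops.
Surviving strategies — General Rowe: {R2, R3, R4}; General Cole: {a2, a3, a5}.

R2, R3, R4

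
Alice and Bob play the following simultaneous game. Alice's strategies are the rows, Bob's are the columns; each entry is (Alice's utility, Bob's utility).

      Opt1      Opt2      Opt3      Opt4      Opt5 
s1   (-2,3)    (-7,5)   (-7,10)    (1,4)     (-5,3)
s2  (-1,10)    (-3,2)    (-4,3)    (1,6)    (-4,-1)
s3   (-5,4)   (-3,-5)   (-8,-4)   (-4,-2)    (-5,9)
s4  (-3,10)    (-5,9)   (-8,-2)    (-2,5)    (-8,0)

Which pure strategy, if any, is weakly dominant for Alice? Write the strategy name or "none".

s2

s2 vs s1: Opt1: -1>-2, Opt2: -3>-7, Opt3: -4>-7, Opt4: 1=1, Opt5: -4>-5.
s2 vs s3: Opt1: -1>-5, Opt2: -3=-3, Opt3: -4>-8, Opt4: 1>-4, Opt5: -4>-5.
s2 vs s4: Opt1: -1>-3, Opt2: -3>-5, Opt3: -4>-8, Opt4: 1>-2, Opt5: -4>-8.
s2 is at least as good as every other strategy against every opponent action, so it is weakly dominant.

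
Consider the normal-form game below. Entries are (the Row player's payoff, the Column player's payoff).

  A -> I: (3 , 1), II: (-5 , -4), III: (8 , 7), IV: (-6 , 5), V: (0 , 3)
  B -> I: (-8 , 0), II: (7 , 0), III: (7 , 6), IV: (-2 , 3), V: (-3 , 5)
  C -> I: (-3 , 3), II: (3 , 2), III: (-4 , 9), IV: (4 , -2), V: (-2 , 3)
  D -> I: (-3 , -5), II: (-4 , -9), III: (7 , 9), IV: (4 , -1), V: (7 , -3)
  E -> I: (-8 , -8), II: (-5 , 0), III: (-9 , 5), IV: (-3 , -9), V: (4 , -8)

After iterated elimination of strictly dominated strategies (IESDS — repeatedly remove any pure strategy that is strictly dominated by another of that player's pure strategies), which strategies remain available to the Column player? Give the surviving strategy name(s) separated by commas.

For the Row player, D strictly dominates E on the remaining columns (I: -3>-8, II: -4>-5, III: 7>-9, IV: 4>-3, V: 7>4); eliminate E.
For the Column player, III strictly dominates I on the remaining rows (A: 7>1, B: 6>0, C: 9>3, D: 9>-5); eliminate I.
For the Column player, III strictly dominates II on the remaining rows (A: 7>-4, B: 6>0, C: 9>2, D: 9>-9); eliminate II.
Column IV is eliminated: III beats it against every remaining row (A: 7>5, B: 6>3, C: 9>-2, D: 9>-1).
For the Row player, A strictly dominates B on the remaining columns (III: 8>7, V: 0>-3); eliminate B.
For the Row player, A strictly dominates C on the remaining columns (III: 8>-4, V: 0>-2); eliminate C.
For the Column player, III strictly dominates V on the remaining rows (A: 7>3, D: 9>-3); eliminate V.
For the Row player, A strictly dominates D on the remaining columns (III: 8>7); eliminate D.
Among the remaining strategies, none is strictly dominated by another pure strategy of the same player, so the elimination stops.
Surviving strategies — the Row player: {A}; the Column player: {III}.

III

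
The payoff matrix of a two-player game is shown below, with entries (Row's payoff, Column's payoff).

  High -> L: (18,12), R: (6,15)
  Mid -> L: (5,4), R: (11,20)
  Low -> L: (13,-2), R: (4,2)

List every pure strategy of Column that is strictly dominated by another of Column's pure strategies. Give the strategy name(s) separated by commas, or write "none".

L: dominated, since R does at least as well everywhere (High: 15>12, Mid: 20>4, Low: 2>-2).
R is not dominated — it holds its own against L at High (15>12).

L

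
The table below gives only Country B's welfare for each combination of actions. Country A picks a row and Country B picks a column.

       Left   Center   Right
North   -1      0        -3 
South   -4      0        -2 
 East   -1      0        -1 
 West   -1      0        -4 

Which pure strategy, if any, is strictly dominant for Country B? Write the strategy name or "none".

Center vs Left: North: 0>-1, South: 0>-4, East: 0>-1, West: 0>-1.
Center vs Right: North: 0>-3, South: 0>-2, East: 0>-1, West: 0>-4.
Center strictly beats every other strategy against every opponent action, so it is strictly dominant.

Center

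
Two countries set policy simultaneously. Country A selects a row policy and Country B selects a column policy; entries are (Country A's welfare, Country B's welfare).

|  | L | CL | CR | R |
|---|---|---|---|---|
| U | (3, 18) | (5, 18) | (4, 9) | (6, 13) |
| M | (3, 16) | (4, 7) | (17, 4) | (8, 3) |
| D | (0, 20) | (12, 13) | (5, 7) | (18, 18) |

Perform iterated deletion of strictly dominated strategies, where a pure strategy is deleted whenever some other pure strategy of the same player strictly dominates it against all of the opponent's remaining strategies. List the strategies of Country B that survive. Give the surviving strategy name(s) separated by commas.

Country B's strategy CR is strictly dominated by L (U: 18>9, M: 16>4, D: 20>7) and is removed.
Column R is eliminated: L beats it against every remaining row (U: 18>13, M: 16>3, D: 20>18).
Among the remaining strategies, none is strictly dominated by another pure strategy of the same player, so the elimination stops.
Surviving strategies — Country A: {U, M, D}; Country B: {L, CL}.

L, CL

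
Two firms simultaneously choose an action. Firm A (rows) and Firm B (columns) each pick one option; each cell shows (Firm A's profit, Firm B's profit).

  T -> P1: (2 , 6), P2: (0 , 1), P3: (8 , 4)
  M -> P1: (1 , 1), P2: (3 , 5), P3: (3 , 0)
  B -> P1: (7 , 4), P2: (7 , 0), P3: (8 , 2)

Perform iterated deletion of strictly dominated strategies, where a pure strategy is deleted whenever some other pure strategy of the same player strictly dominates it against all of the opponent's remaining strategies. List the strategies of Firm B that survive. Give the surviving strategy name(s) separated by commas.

P1

Firm A's strategy M is strictly dominated by B (P1: 7>1, P2: 7>3, P3: 8>3) and is removed.
Firm B's strategy P2 is strictly dominated by P1 (T: 6>1, B: 4>0) and is removed.
Firm B's strategy P3 is strictly dominated by P1 (T: 6>4, B: 4>2) and is removed.
Firm A's strategy T is strictly dominated by B (P1: 7>2) and is removed.
Among the remaining strategies, none is strictly dominated by another pure strategy of the same player, so the elimination stops.
Surviving strategies — Firm A: {B}; Firm B: {P1}.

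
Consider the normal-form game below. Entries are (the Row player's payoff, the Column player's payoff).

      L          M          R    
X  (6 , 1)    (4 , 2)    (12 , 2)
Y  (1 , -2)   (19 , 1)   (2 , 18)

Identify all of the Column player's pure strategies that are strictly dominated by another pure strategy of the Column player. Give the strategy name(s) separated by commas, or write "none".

L

L: dominated, since M does at least as well everywhere (X: 2>1, Y: 1>-2).
M is not dominated — it holds its own against L at X (2>1); R at X (2=2).
Nothing dominates R: L at X (2>1); M at X (2=2).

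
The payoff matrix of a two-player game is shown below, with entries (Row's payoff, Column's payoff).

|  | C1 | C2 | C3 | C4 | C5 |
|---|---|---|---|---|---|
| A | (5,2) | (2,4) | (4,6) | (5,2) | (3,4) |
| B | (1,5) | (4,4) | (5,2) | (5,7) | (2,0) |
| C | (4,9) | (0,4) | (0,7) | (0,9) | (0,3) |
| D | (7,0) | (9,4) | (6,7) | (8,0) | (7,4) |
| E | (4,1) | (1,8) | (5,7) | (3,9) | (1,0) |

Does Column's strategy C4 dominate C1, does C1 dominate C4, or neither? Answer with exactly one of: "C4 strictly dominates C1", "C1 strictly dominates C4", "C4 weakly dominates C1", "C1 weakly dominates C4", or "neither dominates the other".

C4 weakly dominates C1

C4's payoffs vs C1's, by Row's action — A: 2=2, B: 7>5, C: 9=9, D: 0=0, E: 9>1.
C4 is at least as good everywhere and strictly better somewhere (tied only at A, C, D), so C4 weakly but not strictly dominates C1.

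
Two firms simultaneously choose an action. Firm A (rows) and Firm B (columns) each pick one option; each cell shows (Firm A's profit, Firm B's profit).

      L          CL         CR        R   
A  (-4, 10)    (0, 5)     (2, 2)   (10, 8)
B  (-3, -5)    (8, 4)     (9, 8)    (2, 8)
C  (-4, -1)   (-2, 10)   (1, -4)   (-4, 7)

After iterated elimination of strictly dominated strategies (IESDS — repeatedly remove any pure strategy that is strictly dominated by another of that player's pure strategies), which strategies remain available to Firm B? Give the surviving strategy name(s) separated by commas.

Row C is eliminated: B beats it against every remaining column (L: -3>-4, CL: 8>-2, CR: 9>1, R: 2>-4).
Firm B's strategy CL is strictly dominated by R (A: 8>5, B: 8>4) and is removed.
Among the remaining strategies, none is strictly dominated by another pure strategy of the same player, so the elimination stops.
Surviving strategies — Firm A: {A, B}; Firm B: {L, CR, R}.

L, CR, R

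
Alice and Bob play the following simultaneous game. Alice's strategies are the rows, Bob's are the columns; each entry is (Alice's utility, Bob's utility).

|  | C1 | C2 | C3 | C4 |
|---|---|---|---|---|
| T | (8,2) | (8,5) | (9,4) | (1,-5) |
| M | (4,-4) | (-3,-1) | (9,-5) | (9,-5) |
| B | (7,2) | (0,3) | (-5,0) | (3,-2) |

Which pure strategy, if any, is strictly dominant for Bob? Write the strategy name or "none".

C2

C2 vs C1: T: 5>2, M: -1>-4, B: 3>2.
C2 vs C3: T: 5>4, M: -1>-5, B: 3>0.
C2 vs C4: T: 5>-5, M: -1>-5, B: 3>-2.
C2 strictly beats every other strategy against every opponent action, so it is strictly dominant.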